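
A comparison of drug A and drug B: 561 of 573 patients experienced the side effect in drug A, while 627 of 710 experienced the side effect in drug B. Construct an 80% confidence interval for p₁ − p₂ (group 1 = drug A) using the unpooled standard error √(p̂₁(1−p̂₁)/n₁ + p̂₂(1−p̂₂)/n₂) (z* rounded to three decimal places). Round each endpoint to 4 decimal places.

p̂₁ = 0.97906, p̂₂ = 0.88310, so the observed difference is 0.09596.
Unpooled SE = √(p̂₁(1−p̂₁)/n₁ + p̂₂(1−p̂₂)/n₂) = √(0.000035783 + 0.000145402) = 0.013461.
z* = 1.282 at the 80% level. Margin of error = 0.01726.
So the interval runs from 0.0787 to 0.1132.

(0.0787, 0.1132)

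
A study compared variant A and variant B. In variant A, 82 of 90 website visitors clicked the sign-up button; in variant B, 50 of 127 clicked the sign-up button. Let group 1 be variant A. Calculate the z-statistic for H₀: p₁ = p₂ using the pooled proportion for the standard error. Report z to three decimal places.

z = 7.693

Sample proportions: p̂₁ = 82/90 = 0.91111 and p̂₂ = 50/127 = 0.39370.
Pooling: p̂ = 132/217 = 0.60829.
Pooled SE = √[0.2382722·0.01898513] ≈ 0.067258.
z = (p̂₁ − p̂₂)/SE = (0.91111 − 0.39370)/0.067258 = 0.51741/0.067258 = 7.693.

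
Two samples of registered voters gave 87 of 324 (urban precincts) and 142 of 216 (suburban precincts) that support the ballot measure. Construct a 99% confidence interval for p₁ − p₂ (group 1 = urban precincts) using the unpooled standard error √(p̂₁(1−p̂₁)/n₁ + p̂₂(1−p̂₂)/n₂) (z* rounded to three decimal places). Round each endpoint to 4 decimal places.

(-0.4935, -0.2843)

p̂₁ = 0.26852, p̂₂ = 0.65741, so the observed difference is -0.38889.
Unpooled SE = √(p̂₁(1−p̂₁)/n₁ + p̂₂(1−p̂₂)/n₂) = √(0.000606223 + 0.001042699) = 0.040607.
The 99% critical value is z* = 2.576. Margin of error = 0.10460.
CI: -0.38889 ± 0.10460 = (-0.4935, -0.2843).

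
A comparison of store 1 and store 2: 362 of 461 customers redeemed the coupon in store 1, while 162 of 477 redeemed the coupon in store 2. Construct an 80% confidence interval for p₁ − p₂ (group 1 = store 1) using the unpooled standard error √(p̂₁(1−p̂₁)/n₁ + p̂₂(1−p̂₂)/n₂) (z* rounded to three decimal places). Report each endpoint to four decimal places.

p̂₁ = 362/461 = 0.78525, p̂₂ = 162/477 = 0.33962; p̂₁ − p̂₂ = 0.44563.
SE = √(0.000365798 + 0.000470187) = √0.000835985 = 0.028913.
z* = 1.282 at the 80% level. Margin = 1.282·0.028913 = 0.03707.
So the interval runs from 0.4086 to 0.4827.

(0.4086, 0.4827)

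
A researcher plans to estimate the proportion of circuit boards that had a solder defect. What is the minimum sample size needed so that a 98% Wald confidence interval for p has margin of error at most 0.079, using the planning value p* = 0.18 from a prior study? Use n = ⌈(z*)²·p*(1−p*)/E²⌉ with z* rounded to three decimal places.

z* = 2.326 at the 98% level.
p*(1−p*) = 0.1476.
(z*)²·p*(1−p*)/E² = 5.410276·0.1476/0.006241 = 127.953.
⌈127.953⌉ = 128.

n = 128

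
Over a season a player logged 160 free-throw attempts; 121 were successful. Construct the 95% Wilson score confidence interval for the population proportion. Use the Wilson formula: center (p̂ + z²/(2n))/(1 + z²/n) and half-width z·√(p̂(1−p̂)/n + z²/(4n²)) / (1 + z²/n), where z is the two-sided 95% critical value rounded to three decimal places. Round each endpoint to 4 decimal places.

(0.6842, 0.8163)

Here p̂ = 121/160 = 0.75625 and z = 1.960 (z² = 3.841600).
Denominator 1 + z²/n = 1 + 3.841600/160 = 1.024010.
Center = (0.75625 + 0.012005)/1.024010 = 0.75024.
Radicand: p̂(1−p̂)/n + z²/(4n²) = 0.001152100 + 0.000037516 = 0.001189616.
Half-width = 1.960·√0.001189616/1.024010 = 0.06602.
Interval: 0.75024 ± 0.06602 → (0.6842, 0.8163).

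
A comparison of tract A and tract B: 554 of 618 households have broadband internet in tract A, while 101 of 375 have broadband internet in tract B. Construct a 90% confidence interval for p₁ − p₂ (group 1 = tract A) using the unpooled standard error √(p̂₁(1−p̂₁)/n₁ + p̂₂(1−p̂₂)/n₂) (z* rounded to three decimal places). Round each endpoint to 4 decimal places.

p̂₁ = 0.89644, p̂₂ = 0.26933, so the observed difference is 0.62711.
SE = √(0.000150219 + 0.000524781) = √0.000675000 = 0.025981.
For 90% confidence, z* = 1.645. Margin = 1.645·0.025981 = 0.04274.
Interval: 0.62711 ± 0.04274 → (0.5844, 0.6698).

(0.5844, 0.6698)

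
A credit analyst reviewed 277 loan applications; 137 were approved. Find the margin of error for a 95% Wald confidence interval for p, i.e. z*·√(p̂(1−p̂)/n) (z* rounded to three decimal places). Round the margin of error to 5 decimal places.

ME = 0.05888

p̂ = 137/277 = 0.49458.
SE = √(p̂(1−p̂)/n) = √(0.249971/277) = 0.030040.
The 95% critical value is z* = 1.960.
So ME = 0.05888.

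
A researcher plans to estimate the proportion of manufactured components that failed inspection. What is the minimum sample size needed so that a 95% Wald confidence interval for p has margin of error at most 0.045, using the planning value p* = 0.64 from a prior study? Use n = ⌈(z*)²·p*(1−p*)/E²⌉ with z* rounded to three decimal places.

The 95% critical value is z* = 1.960.
p*(1−p*) = 0.2304.
Required n before rounding: 3.841600 × 0.2304 / 0.045² = 437.089.
Rounding up, n = 438.

n = 438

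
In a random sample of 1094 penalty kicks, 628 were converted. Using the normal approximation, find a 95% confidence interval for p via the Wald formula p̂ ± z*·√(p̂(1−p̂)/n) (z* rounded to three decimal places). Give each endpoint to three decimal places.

(0.545, 0.603)

Sample proportion p̂ = 628/1094 = 0.57404.
SE(p̂) = √(0.57404·0.42596/1094) = 0.014950.
The 95% critical value is z* = 1.960.
Margin of error: 1.960 × 0.014950 = 0.02930.
So the interval runs from 0.545 to 0.603.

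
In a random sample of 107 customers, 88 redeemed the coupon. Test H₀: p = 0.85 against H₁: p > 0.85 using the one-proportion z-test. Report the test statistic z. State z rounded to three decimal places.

With x = 88 successes in n = 107, p̂ = 0.82243.
Null standard error: √(0.85·0.15/107) = √0.001191589 = 0.034519.
z = (0.82243 − 0.85)/0.034519 = -0.02757/0.034519 = -0.799.

z = -0.799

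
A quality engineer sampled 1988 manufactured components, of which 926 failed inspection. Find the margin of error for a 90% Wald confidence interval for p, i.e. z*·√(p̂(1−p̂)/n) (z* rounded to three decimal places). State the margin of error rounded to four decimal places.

ME = 0.0184

Sample proportion p̂ = 926/1988 = 0.46579.
Standard error of p̂: √(0.248830/1988) = √0.000125166 = 0.011188.
For 90% confidence, z* = 1.645.
Margin of error = z*·SE = 1.645 × 0.011188 = 0.0184.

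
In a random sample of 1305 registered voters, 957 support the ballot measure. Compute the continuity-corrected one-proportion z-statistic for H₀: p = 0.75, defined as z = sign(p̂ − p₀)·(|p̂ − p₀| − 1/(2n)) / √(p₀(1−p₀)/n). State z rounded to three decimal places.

The sample proportion is 957/1305 = 0.73333. p̂ − p₀ = -0.016667.
1/(2n) = 0.000383.
Corrected numerator: |-0.016667| − 0.000383 = 0.016284.
Under H₀, SE = √(p₀(1−p₀)/n) = √(0.75·0.25/1305) = √0.000143678 = 0.011987.
z = −0.016284/0.011987 = -1.358.

z = -1.358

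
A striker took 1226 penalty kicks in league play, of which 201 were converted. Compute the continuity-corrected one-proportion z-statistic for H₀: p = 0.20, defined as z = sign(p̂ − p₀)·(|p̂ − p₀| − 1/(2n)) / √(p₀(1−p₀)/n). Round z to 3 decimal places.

z = -3.120

The sample proportion is 201/1226 = 0.16395. p̂ − p₀ = -0.036052.
1/(2n) = 0.000408.
Corrected numerator: |-0.036052| − 0.000408 = 0.035644.
Null standard error: √(0.20·0.80/1226) = √0.000130506 = 0.011424.
z = −0.035644/0.011424 = -3.120.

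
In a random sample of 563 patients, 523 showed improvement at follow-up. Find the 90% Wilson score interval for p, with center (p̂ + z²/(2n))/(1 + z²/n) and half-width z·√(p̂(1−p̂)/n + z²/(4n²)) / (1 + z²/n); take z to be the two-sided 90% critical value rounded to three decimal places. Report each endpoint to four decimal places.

p̂ = 523/563 = 0.92895; z = 1.645, so z² = 2.706025.
Denominator 1 + z²/n = 1 + 2.706025/563 = 1.004806.
Center = (0.92895 + 0.002403)/1.004806 = 0.92690.
Radicand: p̂(1−p̂)/n + z²/(4n²) = 0.000117229 + 0.000002134 = 0.000119363.
Half-width = 1.645·√0.000119363/1.004806 = 0.01789.
Interval: 0.92690 ± 0.01789 → (0.9090, 0.9448).

(0.9090, 0.9448)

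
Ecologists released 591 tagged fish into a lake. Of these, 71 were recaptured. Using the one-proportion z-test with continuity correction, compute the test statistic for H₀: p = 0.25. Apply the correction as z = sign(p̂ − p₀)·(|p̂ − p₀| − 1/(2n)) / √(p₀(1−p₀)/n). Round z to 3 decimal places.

z = -7.243

With x = 71 successes in n = 591, p̂ = 0.12014. p̂ − p₀ = -0.129865.
1/(2n) = 0.000846.
Corrected numerator: |-0.129865| − 0.000846 = 0.129019.
Null standard error: √(0.25·0.75/591) = √0.000317259 = 0.017812.
z = −0.129019/0.017812 = -7.243.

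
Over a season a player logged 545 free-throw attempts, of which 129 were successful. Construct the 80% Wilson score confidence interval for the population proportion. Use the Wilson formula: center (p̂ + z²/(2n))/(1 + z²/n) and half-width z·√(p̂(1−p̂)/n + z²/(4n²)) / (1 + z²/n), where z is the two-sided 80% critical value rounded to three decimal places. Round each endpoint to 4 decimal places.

p̂ = 129/545 = 0.23670; z = 1.282, so z² = 1.643524.
1 + z²/n = 1.003016.
Adjusted center: (0.23670 + z²/(2n))/1.003016 = 0.23749.
Radicand: p̂(1−p̂)/n + z²/(4n²) = 0.000331508 + 0.000001383 = 0.000332891.
Half-width = 1.282·√0.000332891/1.003016 = 0.02332.
Interval: 0.23749 ± 0.02332 → (0.2142, 0.2608).

(0.2142, 0.2608)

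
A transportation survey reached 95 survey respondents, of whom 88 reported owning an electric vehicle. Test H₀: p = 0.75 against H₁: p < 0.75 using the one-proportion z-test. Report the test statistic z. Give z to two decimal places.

p̂ = 88/95 = 0.92632.
SE₀ = √(0.75·0.25/95) = 0.044426.
Test statistic: z = 0.17632/0.044426 = 3.97.

z = 3.97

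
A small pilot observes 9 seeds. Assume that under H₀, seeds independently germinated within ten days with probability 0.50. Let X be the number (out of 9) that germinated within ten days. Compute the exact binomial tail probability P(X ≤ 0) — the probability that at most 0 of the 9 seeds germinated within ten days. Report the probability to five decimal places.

X is binomial with n = 9 and p = 0.50.
P(X ≤ 0) = C(9,0)·0.50^0·0.50^9.
= 0.001953 = 0.00195.

P = 0.00195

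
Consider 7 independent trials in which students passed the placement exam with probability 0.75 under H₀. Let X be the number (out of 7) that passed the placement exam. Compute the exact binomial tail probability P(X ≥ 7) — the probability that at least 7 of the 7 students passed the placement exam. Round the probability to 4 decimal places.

P = 0.1335

X is binomial with n = 7 and p = 0.75.
P(X ≥ 7) = C(7,7)·0.75^7·0.25^0.
= 0.133484 = 0.1335.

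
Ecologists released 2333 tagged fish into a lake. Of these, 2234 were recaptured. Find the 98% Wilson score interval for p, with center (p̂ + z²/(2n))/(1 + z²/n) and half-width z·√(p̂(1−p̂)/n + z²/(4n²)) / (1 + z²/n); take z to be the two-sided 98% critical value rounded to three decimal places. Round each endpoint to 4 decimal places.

p̂ = 2234/2333 = 0.95757; z = 2.326, so z² = 5.410276.
Denominator 1 + z²/n = 1 + 5.410276/2333 = 1.002319.
Center = (0.95757 + 0.001160)/1.002319 = 0.95651.
Radicand: p̂(1−p̂)/n + z²/(4n²) = 0.000017417 + 0.000000249 = 0.000017666.
Half-width = z·√(radicand)/denom = 2.326·0.004203/1.002319 = 0.00975.
CI: 0.95651 ± 0.00975 = (0.9468, 0.9663).

(0.9468, 0.9663)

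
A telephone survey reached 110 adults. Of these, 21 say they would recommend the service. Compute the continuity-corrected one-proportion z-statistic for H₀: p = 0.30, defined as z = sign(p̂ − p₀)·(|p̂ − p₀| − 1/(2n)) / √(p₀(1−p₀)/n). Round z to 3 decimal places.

The sample proportion is 21/110 = 0.19091. p̂ − p₀ = -0.109091.
Continuity correction 1/(2n) = 1/220 = 0.004545.
Corrected numerator: |-0.109091| − 0.004545 = 0.104546.
SE₀ = √(0.30·0.70/110) = 0.043693.
z = −0.104546/0.043693 = -2.393.

z = -2.393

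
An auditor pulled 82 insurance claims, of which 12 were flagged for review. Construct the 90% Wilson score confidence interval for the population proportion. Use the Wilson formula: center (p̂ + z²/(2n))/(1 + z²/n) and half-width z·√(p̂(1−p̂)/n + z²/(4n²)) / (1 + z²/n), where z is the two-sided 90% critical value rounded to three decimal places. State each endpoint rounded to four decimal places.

p̂ = 12/82 = 0.14634; z = 1.645, so z² = 2.706025.
1 + z²/n = 1.033000.
Center = (0.14634 + 0.016500)/1.033000 = 0.15764.
Radicand: p̂(1−p̂)/n + z²/(4n²) = 0.001523483 + 0.000100611 = 0.001624094.
Half-width = z·√(radicand)/denom = 1.645·0.040300/1.033000 = 0.06418.
CI: 0.15764 ± 0.06418 = (0.0935, 0.2218).

(0.0935, 0.2218)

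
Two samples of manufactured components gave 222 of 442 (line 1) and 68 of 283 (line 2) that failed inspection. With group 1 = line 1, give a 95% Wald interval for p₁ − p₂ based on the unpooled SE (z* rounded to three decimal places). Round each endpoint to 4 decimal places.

(0.1938, 0.3302)

p̂₁ = 222/442 = 0.50226, p̂₂ = 68/283 = 0.24028; p̂₁ − p̂₂ = 0.26198.
SE = √(0.000565599 + 0.000645042) = √0.001210641 = 0.034794.
z* = 1.960 at the 95% level. Margin = 1.960·0.034794 = 0.06820.
Interval: 0.26198 ± 0.06820 → (0.1938, 0.3302).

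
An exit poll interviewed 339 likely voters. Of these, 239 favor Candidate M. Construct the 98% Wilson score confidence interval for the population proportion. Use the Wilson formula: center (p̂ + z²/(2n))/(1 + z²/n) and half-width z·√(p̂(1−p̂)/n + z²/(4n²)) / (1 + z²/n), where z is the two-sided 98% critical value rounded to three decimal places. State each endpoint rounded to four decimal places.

p̂ = 239/339 = 0.70501; z = 2.326, so z² = 5.410276.
Denominator 1 + z²/n = 1 + 5.410276/339 = 1.015960.
Adjusted center: (0.70501 + z²/(2n))/1.015960 = 0.70179.
Radicand: p̂(1−p̂)/n + z²/(4n²) = 0.000613478 + 0.000011770 = 0.000625248.
Half-width = z·√(radicand)/denom = 2.326·0.025005/1.015960 = 0.05725.
Interval: 0.70179 ± 0.05725 → (0.6445, 0.7590).

(0.6445, 0.7590)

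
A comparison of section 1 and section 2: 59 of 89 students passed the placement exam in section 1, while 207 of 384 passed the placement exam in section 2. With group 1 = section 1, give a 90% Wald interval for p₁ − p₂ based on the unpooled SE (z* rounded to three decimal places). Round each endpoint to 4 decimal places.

p̂₁ = 0.66292, p̂₂ = 0.53906, so the observed difference is 0.12386.
SE = √(0.002510749 + 0.000647068) = √0.003157817 = 0.056194.
The 90% critical value is z* = 1.645. Margin = 1.645·0.056194 = 0.09244.
Interval: 0.12386 ± 0.09244 → (0.0314, 0.2163).

(0.0314, 0.2163)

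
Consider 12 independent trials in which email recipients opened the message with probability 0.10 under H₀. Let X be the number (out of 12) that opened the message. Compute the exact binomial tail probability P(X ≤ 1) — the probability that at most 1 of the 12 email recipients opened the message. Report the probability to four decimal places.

P = 0.6590

X is binomial with n = 12 and p = 0.10.
P(X ≤ 1) = C(12,0)·0.10^0·0.90^12 + C(12,1)·0.10^1·0.90^11.
= 0.282430 + 0.376573 = 0.6590.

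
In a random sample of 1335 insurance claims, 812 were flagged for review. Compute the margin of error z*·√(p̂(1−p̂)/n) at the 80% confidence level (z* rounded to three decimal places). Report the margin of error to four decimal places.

Sample proportion p̂ = 812/1335 = 0.60824.
Standard error of p̂: √(0.238284/1335) = √0.000178490 = 0.013360.
For 80% confidence, z* = 1.282.
Margin of error = z*·SE = 1.282 × 0.013360 = 0.0171.

ME = 0.0171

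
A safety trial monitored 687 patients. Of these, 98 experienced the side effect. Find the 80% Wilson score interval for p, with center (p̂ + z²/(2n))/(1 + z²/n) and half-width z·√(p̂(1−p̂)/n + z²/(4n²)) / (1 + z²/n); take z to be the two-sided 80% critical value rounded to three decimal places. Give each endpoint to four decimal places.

p̂ = 98/687 = 0.14265; z = 1.282, so z² = 1.643524.
1 + z²/n = 1.002392.
Adjusted center: (0.14265 + z²/(2n))/1.002392 = 0.14350.
Radicand: p̂(1−p̂)/n + z²/(4n²) = 0.000178021 + 0.000000871 = 0.000178892.
Half-width = z·√(radicand)/denom = 1.282·0.013375/1.002392 = 0.01711.
So the interval runs from 0.1264 to 0.1606.

(0.1264, 0.1606)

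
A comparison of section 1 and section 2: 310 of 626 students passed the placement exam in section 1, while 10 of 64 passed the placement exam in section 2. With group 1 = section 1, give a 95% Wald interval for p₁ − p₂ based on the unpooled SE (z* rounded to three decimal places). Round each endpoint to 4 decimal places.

p̂₁ = 0.49521, p̂₂ = 0.15625, so the observed difference is 0.33896.
Unpooled SE = √(p̂₁(1−p̂₁)/n₁ + p̂₂(1−p̂₂)/n₂) = √(0.000399324 + 0.002059937) = 0.049591.
z* = 1.960 at the 95% level. Margin = 1.960·0.049591 = 0.09720.
So the interval runs from 0.2418 to 0.4362.

(0.2418, 0.4362)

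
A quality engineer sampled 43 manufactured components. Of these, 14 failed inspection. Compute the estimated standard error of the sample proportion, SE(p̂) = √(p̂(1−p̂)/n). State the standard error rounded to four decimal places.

Sample proportion p̂ = 14/43 = 0.32558.
p̂(1−p̂) = 0.32558·0.67442 = 0.219578.
SE = √(0.219578/43) = 0.0715.

SE = 0.0715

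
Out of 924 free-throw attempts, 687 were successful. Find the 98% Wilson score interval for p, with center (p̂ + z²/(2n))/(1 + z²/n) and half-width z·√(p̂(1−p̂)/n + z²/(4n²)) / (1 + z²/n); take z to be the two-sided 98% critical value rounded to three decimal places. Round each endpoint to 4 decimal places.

(0.7087, 0.7754)

p̂ = 687/924 = 0.74351; z = 2.326, so z² = 5.410276.
1 + z²/n = 1.005855.
Center = (0.74351 + 0.002928)/1.005855 = 0.74209.
Radicand: p̂(1−p̂)/n + z²/(4n²) = 0.000206390 + 0.000001584 = 0.000207974.
Half-width = z·√(radicand)/denom = 2.326·0.014421/1.005855 = 0.03335.
Interval: 0.74209 ± 0.03335 → (0.7087, 0.7754).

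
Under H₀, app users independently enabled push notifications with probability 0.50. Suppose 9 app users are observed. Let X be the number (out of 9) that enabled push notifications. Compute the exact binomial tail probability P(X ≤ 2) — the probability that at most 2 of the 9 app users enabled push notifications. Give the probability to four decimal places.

X is binomial with n = 9 and p = 0.50.
P(X ≤ 2) = C(9,0)·0.50^0·0.50^9 + C(9,1)·0.50^1·0.50^8 + C(9,2)·0.50^2·0.50^7.
= 0.001953 + 0.017578 + 0.070312 = 0.0898.

P = 0.0898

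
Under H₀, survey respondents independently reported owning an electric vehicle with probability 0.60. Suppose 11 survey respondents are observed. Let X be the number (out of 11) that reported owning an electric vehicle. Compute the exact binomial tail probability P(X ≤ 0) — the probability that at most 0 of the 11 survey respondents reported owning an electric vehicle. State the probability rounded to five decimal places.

P = 0.00004

X ~ Binomial(n=11, p=0.60).
P(X ≤ 0) = C(11,0)·0.60^0·0.40^11.
= 0.000042 = 0.00004.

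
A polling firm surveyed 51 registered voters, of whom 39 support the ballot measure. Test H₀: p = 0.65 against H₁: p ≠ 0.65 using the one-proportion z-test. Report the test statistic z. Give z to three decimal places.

With x = 39 successes in n = 51, p̂ = 0.76471.
Null standard error: √(0.65·0.35/51) = √0.004460784 = 0.066789.
z = (0.76471 − 0.65)/0.066789 = 0.11471/0.066789 = 1.717.

z = 1.717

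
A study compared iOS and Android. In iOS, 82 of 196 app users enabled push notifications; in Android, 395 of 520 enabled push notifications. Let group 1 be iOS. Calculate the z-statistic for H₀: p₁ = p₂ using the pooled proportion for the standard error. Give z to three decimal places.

z = -8.634

p̂₁ = 82/196 = 0.41837, p̂₂ = 395/520 = 0.75962.
Pooling: p̂ = 477/716 = 0.66620.
SE = √[p̂(1−p̂)(1/n₁+1/n₂)] = √[0.66620·0.33380·(1/196+1/520)] ≈ 0.039525.
z = -0.34125/0.039525 = -8.634.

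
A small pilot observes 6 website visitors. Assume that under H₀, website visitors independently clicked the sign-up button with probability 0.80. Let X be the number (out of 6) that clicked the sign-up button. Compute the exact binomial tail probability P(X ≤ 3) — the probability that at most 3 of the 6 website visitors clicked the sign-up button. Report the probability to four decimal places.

P = 0.0989

X is binomial with n = 6 and p = 0.80.
P(X ≤ 3) = C(6,0)·0.80^0·0.20^6 + C(6,1)·0.80^1·0.20^5 + C(6,2)·0.80^2·0.20^4 + C(6,3)·0.80^3·0.20^3.
= 0.000064 + 0.001536 + 0.015360 + 0.081920 = 0.0989.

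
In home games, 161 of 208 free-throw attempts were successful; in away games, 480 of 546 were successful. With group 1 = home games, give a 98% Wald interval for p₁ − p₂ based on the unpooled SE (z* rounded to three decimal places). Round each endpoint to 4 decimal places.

p̂₁ = 0.77404, p̂₂ = 0.87912, so the observed difference is -0.10508.
SE = √(0.000840879 + 0.000194629) = √0.001035508 = 0.032179.
The 98% critical value is z* = 2.326. Margin of error = 0.07485.
CI: -0.10508 ± 0.07485 = (-0.1799, -0.0302).

(-0.1799, -0.0302)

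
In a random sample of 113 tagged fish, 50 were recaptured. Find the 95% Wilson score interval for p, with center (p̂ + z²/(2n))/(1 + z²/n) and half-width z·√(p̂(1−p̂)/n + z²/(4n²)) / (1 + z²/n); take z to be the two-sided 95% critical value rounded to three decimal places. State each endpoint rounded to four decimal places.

Here p̂ = 50/113 = 0.44248 and z = 1.960 (z² = 3.841600).
1 + z²/n = 1.033996.
Center = (0.44248 + 0.016998)/1.033996 = 0.44437.
Radicand: p̂(1−p̂)/n + z²/(4n²) = 0.002183108 + 0.000075213 = 0.002258321.
Half-width = 1.960·√0.002258321/1.033996 = 0.09008.
CI: 0.44437 ± 0.09008 = (0.3543, 0.5344).

(0.3543, 0.5344)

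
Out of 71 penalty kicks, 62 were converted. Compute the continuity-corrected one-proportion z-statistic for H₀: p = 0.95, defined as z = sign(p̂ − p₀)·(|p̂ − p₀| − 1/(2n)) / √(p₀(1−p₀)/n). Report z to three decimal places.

z = -2.695

p̂ = 62/71 = 0.87324. p̂ − p₀ = -0.076761.
1/(2n) = 0.007042.
Corrected numerator: |-0.076761| − 0.007042 = 0.069719.
SE₀ = √(0.95·0.05/71) = 0.025865.
z = (−)0.069719/0.025865 = -2.695.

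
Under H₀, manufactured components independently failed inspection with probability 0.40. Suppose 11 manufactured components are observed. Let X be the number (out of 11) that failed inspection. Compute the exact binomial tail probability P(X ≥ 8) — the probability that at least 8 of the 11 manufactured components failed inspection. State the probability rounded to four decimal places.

P = 0.0293

X ~ Binomial(n=11, p=0.40).
P(X ≥ 8) = C(11,8)·0.40^8·0.60^3 + C(11,9)·0.40^9·0.60^2 + C(11,10)·0.40^10·0.60^1 + C(11,11)·0.40^11·0.60^0.
= 0.023357 + 0.005190 + 0.000692 + 0.000042 = 0.0293.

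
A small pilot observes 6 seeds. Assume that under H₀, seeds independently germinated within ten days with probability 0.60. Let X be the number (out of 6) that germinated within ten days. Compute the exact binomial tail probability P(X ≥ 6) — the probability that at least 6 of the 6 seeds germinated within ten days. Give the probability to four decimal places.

X ~ Binomial(n=6, p=0.60).
P(X ≥ 6) = C(6,6)·0.60^6·0.40^0.
= 0.046656 = 0.0467.

P = 0.0467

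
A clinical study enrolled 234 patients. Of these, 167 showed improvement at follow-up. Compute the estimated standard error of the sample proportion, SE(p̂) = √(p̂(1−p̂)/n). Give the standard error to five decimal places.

The sample proportion is 167/234 = 0.71368.
p̂(1−p̂) = 0.204341.
Dividing by n and taking the root: √0.000873252 = 0.02955.

SE = 0.02955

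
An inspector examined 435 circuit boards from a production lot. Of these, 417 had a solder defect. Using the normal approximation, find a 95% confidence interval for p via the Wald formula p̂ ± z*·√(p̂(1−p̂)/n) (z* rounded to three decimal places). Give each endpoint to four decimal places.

The sample proportion is 417/435 = 0.95862.
SE(p̂) = √(0.95862·0.04138/435) = 0.009549.
z* = 1.960 at the 95% level.
Margin = 1.960·0.009549 = 0.01872.
So the interval runs from 0.9399 to 0.9773.

(0.9399, 0.9773)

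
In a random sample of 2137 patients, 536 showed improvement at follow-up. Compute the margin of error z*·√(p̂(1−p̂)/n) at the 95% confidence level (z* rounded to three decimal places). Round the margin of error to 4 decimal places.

ME = 0.0184

p̂ = 536/2137 = 0.25082.
SE(p̂) = √(0.25082·0.74918/2137) = 0.009377.
For 95% confidence, z* = 1.960.
So ME = 0.0184.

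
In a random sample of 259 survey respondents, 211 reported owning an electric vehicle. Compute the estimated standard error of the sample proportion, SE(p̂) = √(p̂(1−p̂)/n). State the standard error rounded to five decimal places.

Sample proportion p̂ = 211/259 = 0.81467.
p̂(1−p̂) = 0.150983.
SE = √(0.150983/259) = √0.000582946 = 0.02414.

SE = 0.02414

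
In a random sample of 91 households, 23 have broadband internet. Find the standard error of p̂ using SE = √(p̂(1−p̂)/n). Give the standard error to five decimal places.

SE = 0.04556

The sample proportion is 23/91 = 0.25275.
p̂(1−p̂) = 0.25275·0.74725 = 0.188867.
SE = √(0.188867/91) = 0.04556.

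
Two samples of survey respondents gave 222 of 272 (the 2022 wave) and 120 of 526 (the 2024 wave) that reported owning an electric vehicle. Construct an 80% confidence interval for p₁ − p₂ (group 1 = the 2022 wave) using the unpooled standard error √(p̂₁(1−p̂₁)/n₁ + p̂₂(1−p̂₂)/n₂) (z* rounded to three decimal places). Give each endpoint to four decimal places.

(0.5499, 0.6262)

p̂₁ = 222/272 = 0.81618, p̂₂ = 120/526 = 0.22814; p̂₁ − p̂₂ = 0.58804.
SE = √(0.000551590 + 0.000334773) = √0.000886363 = 0.029772.
The 80% critical value is z* = 1.282. Margin of error = 0.03817.
So the interval runs from 0.5499 to 0.6262.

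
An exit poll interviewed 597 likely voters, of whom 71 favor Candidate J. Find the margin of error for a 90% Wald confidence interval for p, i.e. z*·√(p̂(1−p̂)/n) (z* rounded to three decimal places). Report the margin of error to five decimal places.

ME = 0.02179

Sample proportion p̂ = 71/597 = 0.11893.
SE = √(p̂(1−p̂)/n) = √(0.104784/597) = 0.013248.
The 90% critical value is z* = 1.645.
So ME = 0.02179.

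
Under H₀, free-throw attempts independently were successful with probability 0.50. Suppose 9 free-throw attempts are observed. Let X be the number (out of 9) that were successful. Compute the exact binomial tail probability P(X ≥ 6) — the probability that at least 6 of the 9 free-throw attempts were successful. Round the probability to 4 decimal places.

P = 0.2539

X ~ Binomial(n=9, p=0.50).
P(X ≥ 6) = C(9,6)·0.50^6·0.50^3 + C(9,7)·0.50^7·0.50^2 + C(9,8)·0.50^8·0.50^1 + C(9,9)·0.50^9·0.50^0.
= 0.164062 + 0.070312 + 0.017578 + 0.001953 = 0.2539.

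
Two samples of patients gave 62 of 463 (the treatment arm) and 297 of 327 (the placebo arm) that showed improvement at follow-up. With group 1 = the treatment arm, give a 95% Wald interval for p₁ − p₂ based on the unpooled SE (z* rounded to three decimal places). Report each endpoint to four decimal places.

p̂₁ = 62/463 = 0.13391, p̂₂ = 297/327 = 0.90826; p̂₁ − p̂₂ = -0.77435.
Unpooled SE = √(p̂₁(1−p̂₁)/n₁ + p̂₂(1−p̂₂)/n₂) = √(0.000250492 + 0.000254821) = 0.022479.
The 95% critical value is z* = 1.960. Margin of error = 0.04406.
Interval: -0.77435 ± 0.04406 → (-0.8184, -0.7303).

(-0.8184, -0.7303)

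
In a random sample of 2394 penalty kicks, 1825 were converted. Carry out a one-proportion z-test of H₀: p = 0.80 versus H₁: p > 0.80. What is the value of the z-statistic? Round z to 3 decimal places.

z = -4.609

With x = 1825 successes in n = 2394, p̂ = 0.76232.
SE₀ = √(0.80·0.20/2394) = 0.008175.
z = (p̂ − p₀)/SE = (0.76232 − 0.80)/0.008175 = -4.609.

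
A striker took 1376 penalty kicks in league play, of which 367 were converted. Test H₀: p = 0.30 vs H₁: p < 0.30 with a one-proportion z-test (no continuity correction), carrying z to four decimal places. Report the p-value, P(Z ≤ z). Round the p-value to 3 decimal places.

p-value = 0.004

p̂ = 367/1376 = 0.26672.
SE₀ = √(0.30·0.70/1376) = 0.012354.
z = (p̂ − p₀)/SE = (367/1376 − 0.30)/0.012354 ≈ -2.6943.
p-value = P(Z ≤ z) with z = -2.6943 → 0.004.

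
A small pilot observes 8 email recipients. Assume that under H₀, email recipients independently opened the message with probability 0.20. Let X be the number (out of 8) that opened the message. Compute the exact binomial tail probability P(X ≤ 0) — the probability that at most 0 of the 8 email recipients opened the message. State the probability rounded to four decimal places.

P = 0.1678

X is binomial with n = 8 and p = 0.20.
P(X ≤ 0) = C(8,0)·0.20^0·0.80^8.
= 0.167772 = 0.1678.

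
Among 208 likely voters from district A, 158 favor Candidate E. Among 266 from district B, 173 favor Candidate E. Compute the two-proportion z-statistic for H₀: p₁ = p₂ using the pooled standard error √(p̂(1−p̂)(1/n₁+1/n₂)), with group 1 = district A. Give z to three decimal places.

z = 2.571

p̂₁ = 158/208 = 0.75962, p̂₂ = 173/266 = 0.65038.
Pooled p̂ = (158+173)/(208+266) = 331/474 = 0.69831.
SE = √[p̂(1−p̂)(1/n₁+1/n₂)] = √[0.69831·0.30169·(1/208+1/266)] ≈ 0.042484.
z = 0.10924/0.042484 = 2.571.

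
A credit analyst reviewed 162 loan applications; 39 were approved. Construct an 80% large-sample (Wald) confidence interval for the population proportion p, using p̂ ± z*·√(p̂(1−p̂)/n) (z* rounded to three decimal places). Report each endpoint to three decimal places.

p̂ = 39/162 = 0.24074.
Standard error of p̂: √(0.182785/162) = √0.001128300 = 0.033590.
The 80% critical value is z* = 1.282.
Margin of error: 1.282 × 0.033590 = 0.04306.
CI: 0.24074 ± 0.04306 = (0.198, 0.284).

(0.198, 0.284)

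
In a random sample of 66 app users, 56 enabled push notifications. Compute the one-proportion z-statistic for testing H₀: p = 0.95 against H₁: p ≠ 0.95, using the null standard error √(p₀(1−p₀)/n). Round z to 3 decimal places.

z = -3.784

p̂ = 56/66 = 0.84848.
Under H₀, SE = √(p₀(1−p₀)/n) = √(0.95·0.05/66) = √0.000719697 = 0.026827.
z = (0.84848 − 0.95)/0.026827 = -0.10152/0.026827 = -3.784.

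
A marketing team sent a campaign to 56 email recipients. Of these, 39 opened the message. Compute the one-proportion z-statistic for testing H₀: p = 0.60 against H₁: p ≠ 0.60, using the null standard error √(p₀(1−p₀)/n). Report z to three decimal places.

z = 1.473

Sample proportion p̂ = 39/56 = 0.69643.
Under H₀, SE = √(p₀(1−p₀)/n) = √(0.60·0.40/56) = √0.004285714 = 0.065465.
Test statistic: z = 0.09643/0.065465 = 1.473.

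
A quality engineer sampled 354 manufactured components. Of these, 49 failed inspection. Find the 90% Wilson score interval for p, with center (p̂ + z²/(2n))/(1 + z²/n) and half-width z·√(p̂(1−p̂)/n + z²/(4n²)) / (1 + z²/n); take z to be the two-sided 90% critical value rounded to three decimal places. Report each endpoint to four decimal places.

p̂ = 49/354 = 0.13842; z = 1.645, so z² = 2.706025.
1 + z²/n = 1.007644.
Center = (0.13842 + 0.003822)/1.007644 = 0.14116.
Radicand: p̂(1−p̂)/n + z²/(4n²) = 0.000336888 + 0.000005398 = 0.000342286.
Half-width = z·√(radicand)/denom = 1.645·0.018501/1.007644 = 0.03020.
CI: 0.14116 ± 0.03020 = (0.1110, 0.1714).

(0.1110, 0.1714)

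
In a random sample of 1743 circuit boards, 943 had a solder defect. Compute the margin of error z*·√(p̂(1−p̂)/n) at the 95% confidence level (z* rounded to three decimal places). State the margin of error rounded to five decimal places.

ME = 0.02339

With x = 943 successes in n = 1743, p̂ = 0.54102.
SE(p̂) = √(0.54102·0.45898/1743) = 0.011936.
The 95% critical value is z* = 1.960.
Margin of error = z*·SE = 1.960 × 0.011936 = 0.02339.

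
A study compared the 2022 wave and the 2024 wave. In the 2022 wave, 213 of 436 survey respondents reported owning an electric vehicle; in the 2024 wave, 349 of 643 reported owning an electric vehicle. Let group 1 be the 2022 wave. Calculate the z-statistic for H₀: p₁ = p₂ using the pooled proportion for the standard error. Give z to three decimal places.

p̂₁ = 213/436 = 0.48853, p̂₂ = 349/643 = 0.54277.
Pooling: p̂ = 562/1079 = 0.52085.
Pooled SE = √[0.2495652·0.00384879] ≈ 0.030992.
z = -0.05424/0.030992 = -1.750.

z = -1.750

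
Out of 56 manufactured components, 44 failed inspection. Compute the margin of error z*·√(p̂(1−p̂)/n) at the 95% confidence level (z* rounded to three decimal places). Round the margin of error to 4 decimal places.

ME = 0.1075

p̂ = 44/56 = 0.78571.
SE(p̂) = √(0.78571·0.21429/56) = 0.054832.
z* = 1.960 at the 95% level.
So ME = 0.1075.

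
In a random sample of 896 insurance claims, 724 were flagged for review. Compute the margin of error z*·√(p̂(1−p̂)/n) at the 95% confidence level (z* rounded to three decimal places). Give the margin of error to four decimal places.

Sample proportion p̂ = 724/896 = 0.80804.
SE = √(p̂(1−p̂)/n) = √(0.155114/896) = 0.013157.
The 95% critical value is z* = 1.960.
Margin of error = z*·SE = 1.960 × 0.013157 = 0.0258.

ME = 0.0258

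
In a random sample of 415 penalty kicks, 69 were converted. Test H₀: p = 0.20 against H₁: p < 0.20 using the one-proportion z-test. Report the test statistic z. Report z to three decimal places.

Sample proportion p̂ = 69/415 = 0.16627.
Null standard error: √(0.20·0.80/415) = √0.000385542 = 0.019635.
z = (p̂ − p₀)/SE = (0.16627 − 0.20)/0.019635 = -1.718.

z = -1.718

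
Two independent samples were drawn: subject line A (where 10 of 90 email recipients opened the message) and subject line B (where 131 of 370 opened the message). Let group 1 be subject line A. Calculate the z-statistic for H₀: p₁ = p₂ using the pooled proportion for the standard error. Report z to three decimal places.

p̂₁ = 10/90 = 0.11111, p̂₂ = 131/370 = 0.35405.
Pooling: p̂ = 141/460 = 0.30652.
SE = √[p̂(1−p̂)(1/n₁+1/n₂)] = √[0.30652·0.69348·(1/90+1/370)] ≈ 0.054188.
z = -0.24294/0.054188 = -4.483.

z = -4.483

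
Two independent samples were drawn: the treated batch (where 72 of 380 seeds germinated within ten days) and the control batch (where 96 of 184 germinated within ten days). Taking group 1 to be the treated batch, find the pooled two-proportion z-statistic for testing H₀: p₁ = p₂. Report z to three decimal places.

Sample proportions: p̂₁ = 72/380 = 0.18947 and p̂₂ = 96/184 = 0.52174.
Pooling: p̂ = 168/564 = 0.29787.
Pooled SE = √[0.2091444·0.00806636] ≈ 0.041074.
z = (p̂₁ − p̂₂)/SE = (0.18947 − 0.52174)/0.041074 = -0.33227/0.041074 = -8.090.

z = -8.090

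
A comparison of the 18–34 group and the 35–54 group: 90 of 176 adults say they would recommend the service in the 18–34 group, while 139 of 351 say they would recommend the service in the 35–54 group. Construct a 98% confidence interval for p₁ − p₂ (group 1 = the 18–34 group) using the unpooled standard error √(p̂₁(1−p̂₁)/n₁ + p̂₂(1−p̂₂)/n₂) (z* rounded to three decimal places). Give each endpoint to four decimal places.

p̂₁ = 0.51136, p̂₂ = 0.39601, so the observed difference is 0.11535.
Unpooled SE = √(p̂₁(1−p̂₁)/n₁ + p̂₂(1−p̂₂)/n₂) = √(0.001419721 + 0.000681443) = 0.045838.
The 98% critical value is z* = 2.326. Margin = 2.326·0.045838 = 0.10662.
CI: 0.11535 ± 0.10662 = (0.0087, 0.2220).

(0.0087, 0.2220)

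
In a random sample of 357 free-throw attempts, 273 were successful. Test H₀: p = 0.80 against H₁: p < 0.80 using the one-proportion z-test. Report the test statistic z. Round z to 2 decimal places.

z = -1.67

The sample proportion is 273/357 = 0.76471.
Null standard error: √(0.80·0.20/357) = √0.000448179 = 0.021170.
z = (p̂ − p₀)/SE = (0.76471 − 0.80)/0.021170 = -1.67.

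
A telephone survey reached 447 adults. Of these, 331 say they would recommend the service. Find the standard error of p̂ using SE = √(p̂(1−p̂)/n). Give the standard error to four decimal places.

The sample proportion is 331/447 = 0.74049.
p̂(1−p̂) = 0.192165.
Dividing by n and taking the root: √0.000429899 = 0.0207.

SE = 0.0207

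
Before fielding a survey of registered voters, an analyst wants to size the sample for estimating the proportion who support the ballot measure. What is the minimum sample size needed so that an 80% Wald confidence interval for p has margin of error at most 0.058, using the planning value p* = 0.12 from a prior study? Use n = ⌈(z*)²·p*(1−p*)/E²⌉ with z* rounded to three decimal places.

The 80% critical value is z* = 1.282.
p*(1−p*) = 0.1056.
(z*)²·p*(1−p*)/E² = 1.643524·0.1056/0.003364 = 51.592.
⌈51.592⌉ = 52.

n = 52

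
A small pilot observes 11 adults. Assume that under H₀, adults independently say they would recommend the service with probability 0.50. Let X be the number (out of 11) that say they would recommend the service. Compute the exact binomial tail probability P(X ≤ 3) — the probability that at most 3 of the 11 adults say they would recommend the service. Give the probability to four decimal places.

X ~ Binomial(n=11, p=0.50).
P(X ≤ 3) = C(11,0)·0.50^0·0.50^11 + C(11,1)·0.50^1·0.50^10 + C(11,2)·0.50^2·0.50^9 + C(11,3)·0.50^3·0.50^8.
= 0.000488 + 0.005371 + 0.026855 + 0.080566 = 0.1133.

P = 0.1133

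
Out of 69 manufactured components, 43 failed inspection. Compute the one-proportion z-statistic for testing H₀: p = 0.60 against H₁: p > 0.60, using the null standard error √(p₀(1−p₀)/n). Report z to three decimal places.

z = 0.393

With x = 43 successes in n = 69, p̂ = 0.62319.
SE₀ = √(0.60·0.40/69) = 0.058977.
Test statistic: z = 0.02319/0.058977 = 0.393.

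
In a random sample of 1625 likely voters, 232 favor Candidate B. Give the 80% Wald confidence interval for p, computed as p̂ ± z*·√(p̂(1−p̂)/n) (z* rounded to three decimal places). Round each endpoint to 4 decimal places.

With x = 232 successes in n = 1625, p̂ = 0.14277.
Standard error of p̂: √(0.122386/1625) = √0.000075315 = 0.008678.
The 80% critical value is z* = 1.282.
Margin of error: 1.282 × 0.008678 = 0.01113.
CI: 0.14277 ± 0.01113 = (0.1316, 0.1539).

(0.1316, 0.1539)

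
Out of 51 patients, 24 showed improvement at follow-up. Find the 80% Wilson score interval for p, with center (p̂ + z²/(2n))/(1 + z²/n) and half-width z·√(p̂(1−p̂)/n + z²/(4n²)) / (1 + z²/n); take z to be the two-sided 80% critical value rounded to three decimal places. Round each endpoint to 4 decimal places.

(0.3833, 0.5597)

p̂ = 24/51 = 0.47059; z = 1.282, so z² = 1.643524.
Denominator 1 + z²/n = 1 + 1.643524/51 = 1.032226.
Center = (0.47059 + 0.016113)/1.032226 = 0.47151.
Radicand: p̂(1−p̂)/n + z²/(4n²) = 0.004884999 + 0.000157970 = 0.005042969.
Half-width = z·√(radicand)/denom = 1.282·0.071014/1.032226 = 0.08820.
So the interval runs from 0.3833 to 0.5597.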